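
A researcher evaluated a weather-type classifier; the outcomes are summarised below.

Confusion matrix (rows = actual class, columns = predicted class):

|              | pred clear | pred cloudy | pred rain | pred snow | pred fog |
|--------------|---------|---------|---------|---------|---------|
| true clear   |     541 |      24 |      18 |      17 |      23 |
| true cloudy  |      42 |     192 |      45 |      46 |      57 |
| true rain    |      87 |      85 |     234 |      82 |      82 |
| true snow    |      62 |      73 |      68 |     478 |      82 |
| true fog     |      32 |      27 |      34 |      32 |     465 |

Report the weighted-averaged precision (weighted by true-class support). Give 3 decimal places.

0.650

Per-class precision (TP/(TP+FP)):
  clear: TP=541, FP=42+87+62+32=223 → 541/764 = 0.7081
  cloudy: TP=192, FP=24+85+73+27=209 → 192/401 = 0.4788
  rain: TP=234, FP=18+45+68+34=165 → 234/399 = 0.5865
  snow: TP=478, FP=17+46+82+32=177 → 478/655 = 0.7298
  fog: TP=465, FP=23+57+82+82=244 → 465/709 = 0.6559
Weighted-precision = Σ (supportᵢ/N)·precisionᵢ with N=2928: (623/2928)·0.7081 + (382/2928)·0.4788 + (570/2928)·0.5865 + (763/2928)·0.7298 + (590/2928)·0.6559 = 0.650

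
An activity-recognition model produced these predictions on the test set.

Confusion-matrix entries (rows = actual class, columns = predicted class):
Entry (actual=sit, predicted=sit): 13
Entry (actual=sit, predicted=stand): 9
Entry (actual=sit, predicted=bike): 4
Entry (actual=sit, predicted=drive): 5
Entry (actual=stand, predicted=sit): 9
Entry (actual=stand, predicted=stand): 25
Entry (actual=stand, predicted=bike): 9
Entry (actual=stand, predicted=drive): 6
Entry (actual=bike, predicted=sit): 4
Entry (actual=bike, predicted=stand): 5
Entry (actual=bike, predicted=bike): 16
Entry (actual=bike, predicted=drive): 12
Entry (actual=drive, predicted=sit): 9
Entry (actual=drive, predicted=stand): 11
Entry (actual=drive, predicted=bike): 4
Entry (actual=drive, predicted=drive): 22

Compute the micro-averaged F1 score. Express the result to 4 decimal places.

0.4663

Micro-averaging pools counts across classes: ΣTP=76, ΣFP=87, ΣFN=87.
Micro-F1 score = 2·TP/(2·TP+FP+FN) on pooled counts = 0.4663 (equals overall accuracy in single-label multiclass).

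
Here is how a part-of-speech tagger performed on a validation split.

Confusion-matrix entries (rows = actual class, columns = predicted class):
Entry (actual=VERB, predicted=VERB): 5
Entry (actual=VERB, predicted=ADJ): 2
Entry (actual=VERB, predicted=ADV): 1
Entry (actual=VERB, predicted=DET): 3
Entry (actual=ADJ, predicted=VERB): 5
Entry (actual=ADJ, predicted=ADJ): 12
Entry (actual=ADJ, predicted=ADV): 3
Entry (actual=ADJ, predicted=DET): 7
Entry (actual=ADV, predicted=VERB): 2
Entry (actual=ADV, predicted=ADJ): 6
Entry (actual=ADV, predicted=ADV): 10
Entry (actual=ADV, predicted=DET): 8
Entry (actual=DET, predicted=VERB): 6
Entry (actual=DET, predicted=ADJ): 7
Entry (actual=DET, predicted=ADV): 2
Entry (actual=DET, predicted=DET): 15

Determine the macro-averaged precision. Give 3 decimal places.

0.450

Per-class precision (TP/(TP+FP)):
  VERB: TP=5, FP=5+2+6=13 → 5/18 = 0.2778
  ADJ: TP=12, FP=2+6+7=15 → 12/27 = 0.4444
  ADV: TP=10, FP=1+3+2=6 → 10/16 = 0.6250
  DET: TP=15, FP=3+7+8=18 → 15/33 = 0.4545
Macro-precision = mean = (0.2778 + 0.4444 + 0.6250 + 0.4545) / 4 = 0.450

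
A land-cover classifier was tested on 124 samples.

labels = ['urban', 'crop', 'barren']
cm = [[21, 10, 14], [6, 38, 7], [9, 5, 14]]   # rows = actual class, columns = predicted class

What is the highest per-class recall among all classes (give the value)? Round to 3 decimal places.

0.745

Per-class recall (TP/(TP+FN)):
  urban: TP=21, FN=10+14=24 → 21/45 = 0.4667
  crop: TP=38, FN=6+7=13 → 38/51 = 0.7451
  barren: TP=14, FN=9+5=14 → 14/28 = 0.5000
Highest is class 'crop' with recall = 0.745.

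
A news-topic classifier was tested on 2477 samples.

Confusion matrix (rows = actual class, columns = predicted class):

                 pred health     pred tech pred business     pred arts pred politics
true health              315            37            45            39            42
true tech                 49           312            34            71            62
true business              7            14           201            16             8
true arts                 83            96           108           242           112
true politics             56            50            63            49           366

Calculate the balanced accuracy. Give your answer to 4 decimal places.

0.6142

Balanced accuracy = mean of per-class recall.
  health: recall = 315/478 = 0.65900
  tech: recall = 312/528 = 0.59091
  business: recall = 201/246 = 0.81707
  arts: recall = 242/641 = 0.37754
  politics: recall = 366/584 = 0.62671
Mean = (0.65900 + 0.59091 + 0.81707 + 0.37754 + 0.62671) / 5 = 0.6142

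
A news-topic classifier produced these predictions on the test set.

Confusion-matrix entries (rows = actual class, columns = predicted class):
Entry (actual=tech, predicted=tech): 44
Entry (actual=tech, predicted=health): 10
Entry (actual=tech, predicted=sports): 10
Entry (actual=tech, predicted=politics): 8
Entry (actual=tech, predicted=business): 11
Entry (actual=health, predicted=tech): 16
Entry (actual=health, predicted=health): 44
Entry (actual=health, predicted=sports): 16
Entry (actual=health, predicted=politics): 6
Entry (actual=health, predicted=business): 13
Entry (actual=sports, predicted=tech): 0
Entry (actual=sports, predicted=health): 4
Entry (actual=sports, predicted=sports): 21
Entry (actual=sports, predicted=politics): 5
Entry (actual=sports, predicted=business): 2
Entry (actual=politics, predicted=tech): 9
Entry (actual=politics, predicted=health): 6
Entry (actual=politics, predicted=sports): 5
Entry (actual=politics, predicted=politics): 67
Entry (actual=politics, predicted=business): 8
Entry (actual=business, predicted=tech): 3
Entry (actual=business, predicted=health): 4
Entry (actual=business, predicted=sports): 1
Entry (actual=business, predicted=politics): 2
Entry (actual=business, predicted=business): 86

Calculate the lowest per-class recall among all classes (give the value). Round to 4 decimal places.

Per-class recall (TP/(TP+FN)):
  tech: TP=44, FN=10+10+8+11=39 → 44/83 = 0.53012
  health: TP=44, FN=16+16+6+13=51 → 44/95 = 0.46316
  sports: TP=21, FN=0+4+5+2=11 → 21/32 = 0.65625
  politics: TP=67, FN=9+6+5+8=28 → 67/95 = 0.70526
  business: TP=86, FN=3+4+1+2=10 → 86/96 = 0.89583
Lowest is class 'health' with recall = 0.4632.

0.4632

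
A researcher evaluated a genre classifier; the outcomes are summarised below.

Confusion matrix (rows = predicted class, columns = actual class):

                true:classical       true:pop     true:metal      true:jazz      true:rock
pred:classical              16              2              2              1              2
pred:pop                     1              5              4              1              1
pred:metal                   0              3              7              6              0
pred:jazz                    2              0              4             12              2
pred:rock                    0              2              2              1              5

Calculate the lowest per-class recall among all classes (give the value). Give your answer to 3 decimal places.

Per-class recall (TP/(TP+FN)):
  classical: TP=16, FN=1+0+2+0=3 → 16/19 = 0.8421
  pop: TP=5, FN=2+3+0+2=7 → 5/12 = 0.4167
  metal: TP=7, FN=2+4+4+2=12 → 7/19 = 0.3684
  jazz: TP=12, FN=1+1+6+1=9 → 12/21 = 0.5714
  rock: TP=5, FN=2+1+0+2=5 → 5/10 = 0.5000
Lowest is class 'metal' with recall = 0.368.

0.368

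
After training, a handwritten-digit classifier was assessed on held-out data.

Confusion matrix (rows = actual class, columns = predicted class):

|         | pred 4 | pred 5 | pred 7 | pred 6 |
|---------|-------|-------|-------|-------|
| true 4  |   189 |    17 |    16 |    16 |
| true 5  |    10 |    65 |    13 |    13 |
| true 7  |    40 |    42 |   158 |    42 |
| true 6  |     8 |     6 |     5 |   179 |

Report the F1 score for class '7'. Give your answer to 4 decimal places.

Take TP from the diagonal, FP from the rest of the '7' prediction marginal, FN from the rest of the '7' actual marginal.
F1 score = 2·TP/(2·TP+FP+FN).
7: TP=158, FP=16+13+5=34, FN=40+42+42=124 → 316/474 = 0.66667

0.6667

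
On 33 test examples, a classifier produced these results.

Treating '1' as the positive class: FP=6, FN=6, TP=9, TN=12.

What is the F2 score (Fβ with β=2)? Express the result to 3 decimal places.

Fβ = (1+β²)·TP / ((1+β²)·TP + β²·FN + FP), with β²=4
= 5·9 / (5·9 + 4·6 + 6) = 0.600

0.600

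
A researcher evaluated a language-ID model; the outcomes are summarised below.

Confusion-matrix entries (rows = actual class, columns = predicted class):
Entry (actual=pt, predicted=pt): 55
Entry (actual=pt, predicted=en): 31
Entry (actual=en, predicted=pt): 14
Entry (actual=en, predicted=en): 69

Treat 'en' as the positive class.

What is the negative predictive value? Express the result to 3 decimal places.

0.797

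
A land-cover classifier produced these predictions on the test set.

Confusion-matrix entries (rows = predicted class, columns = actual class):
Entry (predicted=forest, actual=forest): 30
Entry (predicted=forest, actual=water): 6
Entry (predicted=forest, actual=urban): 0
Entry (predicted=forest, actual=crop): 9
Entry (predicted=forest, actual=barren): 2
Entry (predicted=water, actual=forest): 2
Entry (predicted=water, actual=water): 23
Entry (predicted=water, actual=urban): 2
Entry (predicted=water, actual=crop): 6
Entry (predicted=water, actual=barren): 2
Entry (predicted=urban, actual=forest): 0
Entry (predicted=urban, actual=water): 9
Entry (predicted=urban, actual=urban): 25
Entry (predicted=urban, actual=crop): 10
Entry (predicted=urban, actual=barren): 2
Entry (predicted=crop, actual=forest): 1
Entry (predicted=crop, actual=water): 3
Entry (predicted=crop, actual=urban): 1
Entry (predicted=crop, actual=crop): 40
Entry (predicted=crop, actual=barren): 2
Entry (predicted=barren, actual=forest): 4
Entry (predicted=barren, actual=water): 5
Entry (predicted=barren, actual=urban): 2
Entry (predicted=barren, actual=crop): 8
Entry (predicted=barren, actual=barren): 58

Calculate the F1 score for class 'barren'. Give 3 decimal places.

Take TP from the diagonal, FP from the rest of the 'barren' prediction marginal, FN from the rest of the 'barren' actual marginal.
F1 score = 2·TP/(2·TP+FP+FN).
barren: TP=58, FP=4+5+2+8=19, FN=2+2+2+2=8 → 116/143 = 0.8112

0.811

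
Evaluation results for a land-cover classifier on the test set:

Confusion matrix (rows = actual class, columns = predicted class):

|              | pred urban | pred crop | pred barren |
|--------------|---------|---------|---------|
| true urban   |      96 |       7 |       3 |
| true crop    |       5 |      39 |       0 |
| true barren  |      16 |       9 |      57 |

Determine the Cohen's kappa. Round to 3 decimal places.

Observed agreement pₒ = trace/N = 192/232 = 0.8276
Expected agreement pₑ = Σ (rowᵢ·colᵢ)/N² = (106·117 + 44·55 + 82·60)/232² = 0.3668
κ = (pₒ − pₑ)/(1 − pₑ) = (0.8276 − 0.3668)/(1 − 0.3668) = 0.728

0.728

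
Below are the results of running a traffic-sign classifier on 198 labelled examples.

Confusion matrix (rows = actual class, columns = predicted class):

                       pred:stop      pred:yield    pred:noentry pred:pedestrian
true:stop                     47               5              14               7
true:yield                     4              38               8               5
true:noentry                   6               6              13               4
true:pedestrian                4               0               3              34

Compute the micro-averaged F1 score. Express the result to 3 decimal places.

0.667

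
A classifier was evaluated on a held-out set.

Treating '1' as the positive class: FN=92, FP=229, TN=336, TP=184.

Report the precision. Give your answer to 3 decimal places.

0.446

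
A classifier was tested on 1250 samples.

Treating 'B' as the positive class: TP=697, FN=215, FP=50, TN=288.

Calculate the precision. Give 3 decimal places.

0.933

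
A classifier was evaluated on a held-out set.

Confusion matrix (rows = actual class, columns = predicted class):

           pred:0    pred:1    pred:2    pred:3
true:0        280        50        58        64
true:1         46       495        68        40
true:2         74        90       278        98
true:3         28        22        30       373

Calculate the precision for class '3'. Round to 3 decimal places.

precision = TP/(TP+FP).
3: TP=373, FP=64+40+98=202 → 373/575 = 0.6487

0.649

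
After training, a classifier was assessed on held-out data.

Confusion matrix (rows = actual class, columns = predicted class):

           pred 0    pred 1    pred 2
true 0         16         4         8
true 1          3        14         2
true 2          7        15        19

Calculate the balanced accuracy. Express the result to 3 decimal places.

0.591

Balanced accuracy = mean of per-class recall.
  0: recall = 16/28 = 0.5714
  1: recall = 14/19 = 0.7368
  2: recall = 19/41 = 0.4634
Mean = (0.5714 + 0.7368 + 0.4634) / 3 = 0.591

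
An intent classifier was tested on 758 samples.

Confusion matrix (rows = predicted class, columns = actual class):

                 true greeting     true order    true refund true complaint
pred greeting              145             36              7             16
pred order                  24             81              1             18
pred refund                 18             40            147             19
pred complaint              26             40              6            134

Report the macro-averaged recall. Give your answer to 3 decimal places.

0.680

Per-class recall (TP/(TP+FN)):
  greeting: TP=145, FN=24+18+26=68 → 145/213 = 0.6808
  order: TP=81, FN=36+40+40=116 → 81/197 = 0.4112
  refund: TP=147, FN=7+1+6=14 → 147/161 = 0.9130
  complaint: TP=134, FN=16+18+19=53 → 134/187 = 0.7166
Macro-recall = mean = (0.6808 + 0.4112 + 0.9130 + 0.7166) / 4 = 0.680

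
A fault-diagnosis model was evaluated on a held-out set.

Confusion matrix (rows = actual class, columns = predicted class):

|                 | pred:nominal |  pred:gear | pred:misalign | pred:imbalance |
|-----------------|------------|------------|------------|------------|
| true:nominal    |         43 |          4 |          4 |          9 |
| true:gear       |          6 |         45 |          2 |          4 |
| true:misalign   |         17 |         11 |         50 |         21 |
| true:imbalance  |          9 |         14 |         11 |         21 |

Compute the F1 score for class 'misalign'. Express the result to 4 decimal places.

0.6024

One-vs-rest for 'misalign': TP = diagonal; FP = other classes predicted 'misalign'; FN = 'misalign' predicted as other.
F1 score = 2·TP/(2·TP+FP+FN).
misalign: TP=50, FP=4+2+11=17, FN=17+11+21=49 → 100/166 = 0.60241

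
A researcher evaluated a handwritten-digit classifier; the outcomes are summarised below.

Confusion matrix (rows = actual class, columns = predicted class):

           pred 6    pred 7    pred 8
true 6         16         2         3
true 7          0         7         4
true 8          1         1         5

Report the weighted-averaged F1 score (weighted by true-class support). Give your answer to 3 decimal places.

0.736

Per-class F1 score (2·TP/(2·TP+FP+FN)):
  6: TP=16, FP=0+1=1, FN=2+3=5 → 32/38 = 0.8421
  7: TP=7, FP=2+1=3, FN=0+4=4 → 14/21 = 0.6667
  8: TP=5, FP=3+4=7, FN=1+1=2 → 10/19 = 0.5263
Weighted-F1 score = Σ (supportᵢ/N)·F1 scoreᵢ with N=39: (21/39)·0.8421 + (11/39)·0.6667 + (7/39)·0.5263 = 0.736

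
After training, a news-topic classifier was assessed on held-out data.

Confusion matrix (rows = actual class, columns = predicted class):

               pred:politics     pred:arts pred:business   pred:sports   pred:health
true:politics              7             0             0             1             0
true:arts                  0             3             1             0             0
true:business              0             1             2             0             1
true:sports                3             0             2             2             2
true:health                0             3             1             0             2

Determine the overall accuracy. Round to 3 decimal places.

0.516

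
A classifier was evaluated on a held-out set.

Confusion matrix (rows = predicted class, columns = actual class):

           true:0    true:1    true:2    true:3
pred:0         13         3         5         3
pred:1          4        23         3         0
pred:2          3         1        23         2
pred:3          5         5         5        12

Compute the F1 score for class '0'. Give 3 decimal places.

0.531

F1 score = 2·TP/(2·TP+FP+FN).
0: TP=13, FP=3+5+3=11, FN=4+3+5=12 → 26/49 = 0.5306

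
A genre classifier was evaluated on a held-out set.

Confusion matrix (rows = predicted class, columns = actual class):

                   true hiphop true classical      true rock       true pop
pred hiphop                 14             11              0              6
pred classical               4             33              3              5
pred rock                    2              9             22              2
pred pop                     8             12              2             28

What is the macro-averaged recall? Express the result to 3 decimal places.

Per-class recall (TP/(TP+FN)):
  hiphop: TP=14, FN=4+2+8=14 → 14/28 = 0.5000
  classical: TP=33, FN=11+9+12=32 → 33/65 = 0.5077
  rock: TP=22, FN=0+3+2=5 → 22/27 = 0.8148
  pop: TP=28, FN=6+5+2=13 → 28/41 = 0.6829
Macro-recall = mean = (0.5000 + 0.5077 + 0.8148 + 0.6829) / 4 = 0.626

0.626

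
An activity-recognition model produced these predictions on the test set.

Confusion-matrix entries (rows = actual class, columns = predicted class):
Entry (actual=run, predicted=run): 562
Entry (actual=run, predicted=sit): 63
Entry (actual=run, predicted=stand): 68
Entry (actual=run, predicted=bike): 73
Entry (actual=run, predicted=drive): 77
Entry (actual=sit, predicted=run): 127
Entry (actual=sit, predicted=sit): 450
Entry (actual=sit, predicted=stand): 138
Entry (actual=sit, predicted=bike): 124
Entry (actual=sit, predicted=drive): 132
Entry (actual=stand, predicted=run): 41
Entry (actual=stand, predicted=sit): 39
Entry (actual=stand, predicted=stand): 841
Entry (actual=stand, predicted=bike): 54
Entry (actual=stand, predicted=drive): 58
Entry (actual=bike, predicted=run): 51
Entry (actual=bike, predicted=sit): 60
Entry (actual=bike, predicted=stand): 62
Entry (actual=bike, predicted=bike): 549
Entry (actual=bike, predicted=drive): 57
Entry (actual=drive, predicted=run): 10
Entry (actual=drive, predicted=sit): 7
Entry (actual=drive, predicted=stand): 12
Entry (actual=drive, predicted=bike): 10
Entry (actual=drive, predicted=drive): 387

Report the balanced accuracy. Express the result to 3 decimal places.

0.711

Balanced accuracy = mean of per-class recall.
  run: recall = 562/843 = 0.6667
  sit: recall = 450/971 = 0.4634
  stand: recall = 841/1033 = 0.8141
  bike: recall = 549/779 = 0.7047
  drive: recall = 387/426 = 0.9085
Mean = (0.6667 + 0.4634 + 0.8141 + 0.7047 + 0.9085) / 5 = 0.711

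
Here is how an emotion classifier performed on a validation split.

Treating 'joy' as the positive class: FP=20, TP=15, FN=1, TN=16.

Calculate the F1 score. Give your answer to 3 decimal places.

0.588

Precision = TP/(TP+FP) = 15/35 = 0.4286
Recall = TP/(TP+FN) = 15/16 = 0.9375
F1 = 2·TP/(2·TP+FP+FN) = 30/51 = 0.588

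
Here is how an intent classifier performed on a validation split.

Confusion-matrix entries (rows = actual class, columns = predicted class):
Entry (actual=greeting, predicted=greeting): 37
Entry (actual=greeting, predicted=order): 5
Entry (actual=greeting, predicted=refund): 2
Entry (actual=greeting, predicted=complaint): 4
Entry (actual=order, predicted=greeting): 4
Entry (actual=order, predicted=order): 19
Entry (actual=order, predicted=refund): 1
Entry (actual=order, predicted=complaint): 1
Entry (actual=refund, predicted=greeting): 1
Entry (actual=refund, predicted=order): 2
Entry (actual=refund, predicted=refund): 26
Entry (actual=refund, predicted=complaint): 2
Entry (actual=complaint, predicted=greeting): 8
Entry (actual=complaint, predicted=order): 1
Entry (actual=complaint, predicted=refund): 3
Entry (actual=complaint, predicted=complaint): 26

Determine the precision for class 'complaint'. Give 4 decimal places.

Take TP from the diagonal, FP from the rest of the 'complaint' prediction marginal, FN from the rest of the 'complaint' actual marginal.
precision = TP/(TP+FP).
complaint: TP=26, FP=4+1+2=7 → 26/33 = 0.78788

0.7879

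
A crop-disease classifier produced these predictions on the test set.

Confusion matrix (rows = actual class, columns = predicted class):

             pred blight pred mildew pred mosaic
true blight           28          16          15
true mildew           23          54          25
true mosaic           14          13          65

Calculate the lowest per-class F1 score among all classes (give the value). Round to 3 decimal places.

Per-class F1 score (2·TP/(2·TP+FP+FN)):
  blight: TP=28, FP=23+14=37, FN=16+15=31 → 56/124 = 0.4516
  mildew: TP=54, FP=16+13=29, FN=23+25=48 → 108/185 = 0.5838
  mosaic: TP=65, FP=15+25=40, FN=14+13=27 → 130/197 = 0.6599
Lowest is class 'blight' with F1 score = 0.452.

0.452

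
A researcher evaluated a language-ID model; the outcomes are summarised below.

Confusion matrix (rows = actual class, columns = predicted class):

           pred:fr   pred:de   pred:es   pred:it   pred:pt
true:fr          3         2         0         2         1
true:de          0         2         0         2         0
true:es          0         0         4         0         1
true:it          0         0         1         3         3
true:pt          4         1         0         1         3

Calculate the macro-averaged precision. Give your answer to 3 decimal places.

Per-class precision (TP/(TP+FP)):
  fr: TP=3, FP=0+0+0+4=4 → 3/7 = 0.4286
  de: TP=2, FP=2+0+0+1=3 → 2/5 = 0.4000
  es: TP=4, FP=0+0+1+0=1 → 4/5 = 0.8000
  it: TP=3, FP=2+2+0+1=5 → 3/8 = 0.3750
  pt: TP=3, FP=1+0+1+3=5 → 3/8 = 0.3750
Macro-precision = mean = (0.4286 + 0.4000 + 0.8000 + 0.3750 + 0.3750) / 5 = 0.476

0.476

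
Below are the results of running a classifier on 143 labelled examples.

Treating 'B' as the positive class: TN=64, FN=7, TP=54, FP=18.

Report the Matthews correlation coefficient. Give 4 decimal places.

0.6585

MCC = (TP·TN − FP·FN) / √((TP+FP)(TP+FN)(TN+FP)(TN+FN))
Numerator = 54·64 − 18·7 = 3330
Denominator = √(72·61·82·71) = √25570224 = 5056.7009
MCC = 3330 / 5056.7009 = 0.6585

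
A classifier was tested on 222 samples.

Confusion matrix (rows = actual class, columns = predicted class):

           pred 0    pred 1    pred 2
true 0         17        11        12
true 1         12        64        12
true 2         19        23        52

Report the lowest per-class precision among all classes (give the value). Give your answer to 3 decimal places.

Per-class precision (TP/(TP+FP)):
  0: TP=17, FP=12+19=31 → 17/48 = 0.3542
  1: TP=64, FP=11+23=34 → 64/98 = 0.6531
  2: TP=52, FP=12+12=24 → 52/76 = 0.6842
Lowest is class '0' with precision = 0.354.

0.354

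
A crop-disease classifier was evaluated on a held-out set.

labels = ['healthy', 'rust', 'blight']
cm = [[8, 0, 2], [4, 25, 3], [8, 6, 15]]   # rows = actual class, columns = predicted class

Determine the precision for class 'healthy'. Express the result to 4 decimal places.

One-vs-rest for 'healthy': TP = diagonal; FP = other classes predicted 'healthy'; FN = 'healthy' predicted as other.
precision = TP/(TP+FP).
healthy: TP=8, FP=4+8=12 → 8/20 = 0.40000

0.4000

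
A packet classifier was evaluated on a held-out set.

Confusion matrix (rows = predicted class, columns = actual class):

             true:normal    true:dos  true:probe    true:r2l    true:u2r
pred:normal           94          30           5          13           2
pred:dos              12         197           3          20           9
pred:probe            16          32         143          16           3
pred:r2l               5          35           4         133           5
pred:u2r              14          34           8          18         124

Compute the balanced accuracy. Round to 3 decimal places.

0.735

Balanced accuracy = mean of per-class recall.
  normal: recall = 94/141 = 0.6667
  dos: recall = 197/328 = 0.6006
  probe: recall = 143/163 = 0.8773
  r2l: recall = 133/200 = 0.6650
  u2r: recall = 124/143 = 0.8671
Mean = (0.6667 + 0.6006 + 0.8773 + 0.6650 + 0.8671) / 5 = 0.735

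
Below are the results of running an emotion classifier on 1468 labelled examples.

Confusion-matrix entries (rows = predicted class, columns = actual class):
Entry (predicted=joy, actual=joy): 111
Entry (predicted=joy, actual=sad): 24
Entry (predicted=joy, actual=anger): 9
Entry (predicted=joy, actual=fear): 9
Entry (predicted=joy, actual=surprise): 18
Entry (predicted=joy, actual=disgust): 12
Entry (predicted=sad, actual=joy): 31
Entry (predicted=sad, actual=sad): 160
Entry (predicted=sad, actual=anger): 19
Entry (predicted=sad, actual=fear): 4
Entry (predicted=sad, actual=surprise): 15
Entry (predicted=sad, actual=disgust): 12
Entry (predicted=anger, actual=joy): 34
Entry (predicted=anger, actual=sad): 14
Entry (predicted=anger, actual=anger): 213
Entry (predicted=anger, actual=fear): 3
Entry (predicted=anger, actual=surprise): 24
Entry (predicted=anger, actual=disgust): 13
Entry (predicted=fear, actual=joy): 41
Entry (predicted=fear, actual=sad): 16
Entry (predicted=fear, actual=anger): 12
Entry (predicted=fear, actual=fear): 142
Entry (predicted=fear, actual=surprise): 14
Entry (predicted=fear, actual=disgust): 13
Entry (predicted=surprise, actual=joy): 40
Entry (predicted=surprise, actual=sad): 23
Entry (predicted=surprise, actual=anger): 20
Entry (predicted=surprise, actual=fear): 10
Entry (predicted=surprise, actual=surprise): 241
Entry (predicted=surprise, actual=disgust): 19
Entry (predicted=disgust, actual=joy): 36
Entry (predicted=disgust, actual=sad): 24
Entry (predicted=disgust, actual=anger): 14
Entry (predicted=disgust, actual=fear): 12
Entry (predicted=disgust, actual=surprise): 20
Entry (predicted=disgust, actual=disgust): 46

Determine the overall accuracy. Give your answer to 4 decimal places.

0.6219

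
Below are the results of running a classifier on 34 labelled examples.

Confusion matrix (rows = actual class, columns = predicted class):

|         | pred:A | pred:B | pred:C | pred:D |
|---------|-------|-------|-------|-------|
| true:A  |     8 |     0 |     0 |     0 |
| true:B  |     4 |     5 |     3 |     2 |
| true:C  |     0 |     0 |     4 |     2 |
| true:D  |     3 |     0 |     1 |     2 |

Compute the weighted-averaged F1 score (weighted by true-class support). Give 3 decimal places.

Per-class F1 score (2·TP/(2·TP+FP+FN)):
  A: TP=8, FP=4+0+3=7, FN=0+0+0=0 → 16/23 = 0.6957
  B: TP=5, FP=0+0+0=0, FN=4+3+2=9 → 10/19 = 0.5263
  C: TP=4, FP=0+3+1=4, FN=0+0+2=2 → 8/14 = 0.5714
  D: TP=2, FP=0+2+2=4, FN=3+0+1=4 → 4/12 = 0.3333
Weighted-F1 score = Σ (supportᵢ/N)·F1 scoreᵢ with N=34: (8/34)·0.6957 + (14/34)·0.5263 + (6/34)·0.5714 + (6/34)·0.3333 = 0.540

0.540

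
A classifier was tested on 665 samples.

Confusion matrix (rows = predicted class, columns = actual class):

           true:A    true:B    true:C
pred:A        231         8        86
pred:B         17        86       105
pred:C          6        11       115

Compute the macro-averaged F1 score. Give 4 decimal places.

0.6242

Per-class F1 score (2·TP/(2·TP+FP+FN)):
  A: TP=231, FP=8+86=94, FN=17+6=23 → 462/579 = 0.79793
  B: TP=86, FP=17+105=122, FN=8+11=19 → 172/313 = 0.54952
  C: TP=115, FP=6+11=17, FN=86+105=191 → 230/438 = 0.52511
Macro-F1 score = mean = (0.79793 + 0.54952 + 0.52511) / 3 = 0.6242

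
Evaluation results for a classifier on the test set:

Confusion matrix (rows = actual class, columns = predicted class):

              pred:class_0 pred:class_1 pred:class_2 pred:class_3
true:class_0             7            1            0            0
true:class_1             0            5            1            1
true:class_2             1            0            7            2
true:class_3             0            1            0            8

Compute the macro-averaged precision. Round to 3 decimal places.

Per-class precision (TP/(TP+FP)):
  class_0: TP=7, FP=0+1+0=1 → 7/8 = 0.8750
  class_1: TP=5, FP=1+0+1=2 → 5/7 = 0.7143
  class_2: TP=7, FP=0+1+0=1 → 7/8 = 0.8750
  class_3: TP=8, FP=0+1+2=3 → 8/11 = 0.7273
Macro-precision = mean = (0.8750 + 0.7143 + 0.8750 + 0.7273) / 4 = 0.798

0.798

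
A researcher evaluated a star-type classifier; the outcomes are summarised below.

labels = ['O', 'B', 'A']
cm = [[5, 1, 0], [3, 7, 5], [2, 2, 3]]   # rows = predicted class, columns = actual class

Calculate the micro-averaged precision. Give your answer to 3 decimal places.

0.536

Micro-averaging pools counts across classes: ΣTP=15, ΣFP=13, ΣFN=13.
Micro-precision = TP/(TP+FP) on pooled counts = 0.536 (equals overall accuracy in single-label multiclass).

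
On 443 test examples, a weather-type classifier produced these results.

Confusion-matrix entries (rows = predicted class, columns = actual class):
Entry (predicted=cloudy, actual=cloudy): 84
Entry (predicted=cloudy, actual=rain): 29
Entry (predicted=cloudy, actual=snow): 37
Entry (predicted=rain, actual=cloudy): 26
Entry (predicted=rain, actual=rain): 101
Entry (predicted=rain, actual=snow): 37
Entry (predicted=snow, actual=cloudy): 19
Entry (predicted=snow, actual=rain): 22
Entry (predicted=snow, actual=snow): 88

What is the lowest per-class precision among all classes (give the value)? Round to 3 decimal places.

Per-class precision (TP/(TP+FP)):
  cloudy: TP=84, FP=29+37=66 → 84/150 = 0.5600
  rain: TP=101, FP=26+37=63 → 101/164 = 0.6159
  snow: TP=88, FP=19+22=41 → 88/129 = 0.6822
Lowest is class 'cloudy' with precision = 0.560.

0.560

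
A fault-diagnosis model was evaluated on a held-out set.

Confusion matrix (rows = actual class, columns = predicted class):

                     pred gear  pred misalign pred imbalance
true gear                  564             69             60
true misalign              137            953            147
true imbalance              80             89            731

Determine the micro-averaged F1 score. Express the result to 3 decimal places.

0.794

Micro-averaging pools counts across classes: ΣTP=2248, ΣFP=582, ΣFN=582.
Micro-F1 score = 2·TP/(2·TP+FP+FN) on pooled counts = 0.794 (equals overall accuracy in single-label multiclass).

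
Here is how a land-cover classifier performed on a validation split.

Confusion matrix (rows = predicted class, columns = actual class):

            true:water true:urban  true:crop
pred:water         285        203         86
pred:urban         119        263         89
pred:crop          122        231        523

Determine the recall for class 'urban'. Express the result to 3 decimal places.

0.377

Take TP from the diagonal, FP from the rest of the 'urban' prediction marginal, FN from the rest of the 'urban' actual marginal.
recall = TP/(TP+FN).
urban: TP=263, FN=203+231=434 → 263/697 = 0.3773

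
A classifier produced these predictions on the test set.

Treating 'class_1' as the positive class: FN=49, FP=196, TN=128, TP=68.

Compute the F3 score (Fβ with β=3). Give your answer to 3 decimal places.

0.516

Fβ = (1+β²)·TP / ((1+β²)·TP + β²·FN + FP), with β²=9
= 10·68 / (10·68 + 9·49 + 196) = 0.516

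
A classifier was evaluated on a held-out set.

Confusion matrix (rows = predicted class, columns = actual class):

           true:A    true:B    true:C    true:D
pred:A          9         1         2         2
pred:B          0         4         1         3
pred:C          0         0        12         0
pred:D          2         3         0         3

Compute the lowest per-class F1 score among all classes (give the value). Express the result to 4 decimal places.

Per-class F1 score (2·TP/(2·TP+FP+FN)):
  A: TP=9, FP=1+2+2=5, FN=0+0+2=2 → 18/25 = 0.72000
  B: TP=4, FP=0+1+3=4, FN=1+0+3=4 → 8/16 = 0.50000
  C: TP=12, FP=0+0+0=0, FN=2+1+0=3 → 24/27 = 0.88889
  D: TP=3, FP=2+3+0=5, FN=2+3+0=5 → 6/16 = 0.37500
Lowest is class 'D' with F1 score = 0.3750.

0.3750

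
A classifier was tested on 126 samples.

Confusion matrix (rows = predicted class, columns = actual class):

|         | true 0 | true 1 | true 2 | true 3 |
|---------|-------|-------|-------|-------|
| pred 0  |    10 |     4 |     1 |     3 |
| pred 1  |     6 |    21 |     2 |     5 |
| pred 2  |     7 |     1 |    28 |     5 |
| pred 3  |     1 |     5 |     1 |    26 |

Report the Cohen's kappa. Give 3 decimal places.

Observed agreement pₒ = trace/N = 85/126 = 0.6746
Expected agreement pₑ = Σ (rowᵢ·colᵢ)/N² = (24·18 + 31·34 + 32·41 + 39·33)/126² = 0.2573
κ = (pₒ − pₑ)/(1 − pₑ) = (0.6746 − 0.2573)/(1 − 0.2573) = 0.562

0.562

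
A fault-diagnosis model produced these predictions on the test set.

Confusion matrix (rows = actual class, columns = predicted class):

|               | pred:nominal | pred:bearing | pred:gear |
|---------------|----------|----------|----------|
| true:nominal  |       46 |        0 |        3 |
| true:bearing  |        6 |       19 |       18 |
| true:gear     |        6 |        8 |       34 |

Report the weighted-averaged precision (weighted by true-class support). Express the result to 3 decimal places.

0.706

Per-class precision (TP/(TP+FP)):
  nominal: TP=46, FP=6+6=12 → 46/58 = 0.7931
  bearing: TP=19, FP=0+8=8 → 19/27 = 0.7037
  gear: TP=34, FP=3+18=21 → 34/55 = 0.6182
Weighted-precision = Σ (supportᵢ/N)·precisionᵢ with N=140: (49/140)·0.7931 + (43/140)·0.7037 + (48/140)·0.6182 = 0.706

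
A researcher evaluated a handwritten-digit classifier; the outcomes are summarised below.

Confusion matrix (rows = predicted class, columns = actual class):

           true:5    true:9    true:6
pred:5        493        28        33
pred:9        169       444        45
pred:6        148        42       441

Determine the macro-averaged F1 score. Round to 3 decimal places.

Per-class F1 score (2·TP/(2·TP+FP+FN)):
  5: TP=493, FP=28+33=61, FN=169+148=317 → 986/1364 = 0.7229
  9: TP=444, FP=169+45=214, FN=28+42=70 → 888/1172 = 0.7577
  6: TP=441, FP=148+42=190, FN=33+45=78 → 882/1150 = 0.7670
Macro-F1 score = mean = (0.7229 + 0.7577 + 0.7670) / 3 = 0.749

0.749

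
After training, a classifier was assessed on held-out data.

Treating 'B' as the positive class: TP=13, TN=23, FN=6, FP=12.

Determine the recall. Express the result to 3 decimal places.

0.684

Recall = TP/(TP+FN) = 13/(13+6) = 13/19 = 0.684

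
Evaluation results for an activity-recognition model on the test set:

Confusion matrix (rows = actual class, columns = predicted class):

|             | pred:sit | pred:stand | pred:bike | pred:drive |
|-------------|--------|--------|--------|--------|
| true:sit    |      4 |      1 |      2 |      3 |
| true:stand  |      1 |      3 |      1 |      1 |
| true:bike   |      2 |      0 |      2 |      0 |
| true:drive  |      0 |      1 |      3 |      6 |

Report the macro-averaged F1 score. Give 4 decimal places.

0.4873

Per-class F1 score (2·TP/(2·TP+FP+FN)):
  sit: TP=4, FP=1+2+0=3, FN=1+2+3=6 → 8/17 = 0.47059
  stand: TP=3, FP=1+0+1=2, FN=1+1+1=3 → 6/11 = 0.54545
  bike: TP=2, FP=2+1+3=6, FN=2+0+0=2 → 4/12 = 0.33333
  drive: TP=6, FP=3+1+0=4, FN=0+1+3=4 → 12/20 = 0.60000
Macro-F1 score = mean = (0.47059 + 0.54545 + 0.33333 + 0.60000) / 4 = 0.4873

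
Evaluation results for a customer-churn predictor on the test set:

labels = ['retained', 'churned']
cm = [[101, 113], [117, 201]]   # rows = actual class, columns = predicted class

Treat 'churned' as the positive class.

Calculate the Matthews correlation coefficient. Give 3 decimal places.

0.104

MCC = (TP·TN − FP·FN) / √((TP+FP)(TP+FN)(TN+FP)(TN+FN))
Numerator = 201·101 − 113·117 = 7080
Denominator = √(314·318·214·218) = √4658295504 = 68251.7070
MCC = 7080 / 68251.7070 = 0.104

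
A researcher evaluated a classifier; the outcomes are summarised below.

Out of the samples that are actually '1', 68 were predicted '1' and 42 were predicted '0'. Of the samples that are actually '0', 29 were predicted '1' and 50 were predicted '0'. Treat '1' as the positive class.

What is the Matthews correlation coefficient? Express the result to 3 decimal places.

MCC = (TP·TN − FP·FN) / √((TP+FP)(TP+FN)(TN+FP)(TN+FN))
Numerator = 68·50 − 29·42 = 2182
Denominator = √(97·110·79·92) = √77549560 = 8806.2228
MCC = 2182 / 8806.2228 = 0.248

0.248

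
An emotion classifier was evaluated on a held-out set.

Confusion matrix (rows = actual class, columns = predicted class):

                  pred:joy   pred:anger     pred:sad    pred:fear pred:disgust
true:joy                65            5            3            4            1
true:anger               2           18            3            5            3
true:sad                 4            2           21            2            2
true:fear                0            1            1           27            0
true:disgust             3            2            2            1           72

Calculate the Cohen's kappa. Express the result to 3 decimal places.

0.757

Observed agreement pₒ = trace/N = 203/249 = 0.8153
Expected agreement pₑ = Σ (rowᵢ·colᵢ)/N² = (78·74 + 31·28 + 31·30 + 29·39 + 80·78)/249² = 0.2410
κ = (pₒ − pₑ)/(1 − pₑ) = (0.8153 − 0.2410)/(1 − 0.2410) = 0.757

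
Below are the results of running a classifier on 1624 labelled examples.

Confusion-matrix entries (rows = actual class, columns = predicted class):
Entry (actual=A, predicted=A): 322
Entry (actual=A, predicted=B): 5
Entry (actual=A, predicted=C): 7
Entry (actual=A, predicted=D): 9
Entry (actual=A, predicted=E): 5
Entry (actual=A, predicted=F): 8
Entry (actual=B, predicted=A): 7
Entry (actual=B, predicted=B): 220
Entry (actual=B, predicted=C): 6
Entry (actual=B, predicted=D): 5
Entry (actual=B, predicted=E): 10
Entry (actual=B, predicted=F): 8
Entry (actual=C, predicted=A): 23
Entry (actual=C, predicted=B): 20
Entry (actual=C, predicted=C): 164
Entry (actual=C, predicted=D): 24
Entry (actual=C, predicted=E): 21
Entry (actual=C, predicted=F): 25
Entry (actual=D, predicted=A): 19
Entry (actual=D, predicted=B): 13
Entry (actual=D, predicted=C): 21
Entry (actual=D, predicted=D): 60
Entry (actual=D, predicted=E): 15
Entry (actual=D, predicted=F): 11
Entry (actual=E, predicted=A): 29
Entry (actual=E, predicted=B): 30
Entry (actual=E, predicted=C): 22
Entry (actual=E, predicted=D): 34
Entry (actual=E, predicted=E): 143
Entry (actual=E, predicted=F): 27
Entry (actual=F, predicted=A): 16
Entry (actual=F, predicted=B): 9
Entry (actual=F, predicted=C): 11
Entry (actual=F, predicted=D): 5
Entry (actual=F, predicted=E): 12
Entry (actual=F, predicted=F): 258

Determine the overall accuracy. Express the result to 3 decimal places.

0.719

Accuracy = trace / total = (322+220+164+60+143+258=1167) / 1624 = 1167/1624 = 0.719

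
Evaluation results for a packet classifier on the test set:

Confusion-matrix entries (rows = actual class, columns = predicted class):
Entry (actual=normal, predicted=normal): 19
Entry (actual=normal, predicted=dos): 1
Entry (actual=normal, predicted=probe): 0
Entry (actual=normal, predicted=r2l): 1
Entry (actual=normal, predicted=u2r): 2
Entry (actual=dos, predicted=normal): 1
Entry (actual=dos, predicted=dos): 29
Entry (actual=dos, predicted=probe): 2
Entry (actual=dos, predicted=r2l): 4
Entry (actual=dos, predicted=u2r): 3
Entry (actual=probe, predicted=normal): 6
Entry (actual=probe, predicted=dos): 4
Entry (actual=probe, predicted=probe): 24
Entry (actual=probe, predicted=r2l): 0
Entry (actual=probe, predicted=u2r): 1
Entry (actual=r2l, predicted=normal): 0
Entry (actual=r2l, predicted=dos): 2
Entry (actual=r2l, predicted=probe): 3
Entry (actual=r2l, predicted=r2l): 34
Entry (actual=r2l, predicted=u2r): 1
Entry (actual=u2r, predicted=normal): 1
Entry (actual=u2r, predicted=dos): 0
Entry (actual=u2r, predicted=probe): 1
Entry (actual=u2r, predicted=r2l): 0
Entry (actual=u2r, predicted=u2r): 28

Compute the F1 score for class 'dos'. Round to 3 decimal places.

0.773

One-vs-rest for 'dos': TP = diagonal; FP = other classes predicted 'dos'; FN = 'dos' predicted as other.
F1 score = 2·TP/(2·TP+FP+FN).
dos: TP=29, FP=1+4+2+0=7, FN=1+2+4+3=10 → 58/75 = 0.7733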